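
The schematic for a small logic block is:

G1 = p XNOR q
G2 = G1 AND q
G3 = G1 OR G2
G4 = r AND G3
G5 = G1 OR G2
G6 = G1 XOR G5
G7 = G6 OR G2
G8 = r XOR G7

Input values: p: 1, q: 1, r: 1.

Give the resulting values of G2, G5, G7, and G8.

G2 = 1  G5 = 1  G7 = 1  G8 = 0

G1 = p XNOR q = 1 XNOR 1 = 1
G2 = G1 AND q = 1 AND 1 = 1
G5 = G1 OR G2 = 1 OR 1 = 1
G6 = G1 XOR G5 = 1 XOR 1 = 0
G7 = G6 OR G2 = 0 OR 1 = 1
G8 = r XOR G7 = 1 XOR 1 = 0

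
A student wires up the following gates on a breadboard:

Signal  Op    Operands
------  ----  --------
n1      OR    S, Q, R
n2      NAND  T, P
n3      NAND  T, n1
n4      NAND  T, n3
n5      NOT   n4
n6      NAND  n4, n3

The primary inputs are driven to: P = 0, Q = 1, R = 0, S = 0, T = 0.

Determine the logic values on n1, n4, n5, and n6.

n1 = S OR Q OR R = 0 OR 1 OR 0 = 1
n3 = T NAND n1 = 0 NAND 1 = 1
n4 = T NAND n3 = 0 NAND 1 = 1
n5 = NOT n4 = NOT 1 = 0
n6 = n4 NAND n3 = 1 NAND 1 = 0

n1 = 1; n4 = 1; n5 = 0; n6 = 0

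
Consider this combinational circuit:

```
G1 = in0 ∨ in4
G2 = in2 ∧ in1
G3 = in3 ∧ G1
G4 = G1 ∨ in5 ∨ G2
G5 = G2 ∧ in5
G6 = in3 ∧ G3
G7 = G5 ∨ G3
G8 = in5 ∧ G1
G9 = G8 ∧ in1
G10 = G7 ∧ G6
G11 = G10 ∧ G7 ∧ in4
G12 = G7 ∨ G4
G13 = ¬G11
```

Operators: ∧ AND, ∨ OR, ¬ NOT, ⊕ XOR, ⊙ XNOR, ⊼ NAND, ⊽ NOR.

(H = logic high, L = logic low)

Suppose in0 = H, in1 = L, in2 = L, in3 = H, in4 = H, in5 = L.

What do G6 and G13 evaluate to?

G1 = in0 OR in4 = H OR H = H
G2 = in2 AND in1 = L AND L = L
G3 = in3 AND G1 = H AND H = H
G5 = G2 AND in5 = L AND L = L
G6 = in3 AND G3 = H AND H = H
G7 = G5 OR G3 = L OR H = H
G10 = G7 AND G6 = H AND H = H
G11 = G10 AND G7 AND in4 = H AND H AND H = H
G13 = NOT G11 = NOT H = L

G6 = H, G13 = L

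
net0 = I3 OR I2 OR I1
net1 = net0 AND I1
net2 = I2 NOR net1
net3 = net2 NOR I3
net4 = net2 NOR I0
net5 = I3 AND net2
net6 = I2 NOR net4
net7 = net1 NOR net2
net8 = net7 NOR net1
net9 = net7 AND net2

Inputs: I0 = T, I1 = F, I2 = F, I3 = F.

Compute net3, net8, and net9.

net3 = F, net8 = T, net9 = F

net0 = I3 OR I2 OR I1 = F OR F OR F = F
net1 = net0 AND I1 = F AND F = F
net2 = I2 NOR net1 = F NOR F = T
net3 = net2 NOR I3 = T NOR F = F
net7 = net1 NOR net2 = F NOR T = F
net8 = net7 NOR net1 = F NOR F = T
net9 = net7 AND net2 = F AND T = F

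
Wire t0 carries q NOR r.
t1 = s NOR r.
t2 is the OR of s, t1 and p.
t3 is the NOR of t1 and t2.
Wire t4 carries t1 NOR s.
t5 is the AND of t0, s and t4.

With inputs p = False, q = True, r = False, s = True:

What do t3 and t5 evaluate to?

t3 = False  t5 = False

t0 = q NOR r = True NOR False = False
t1 = s NOR r = True NOR False = False
t2 = s OR t1 OR p = True OR False OR False = True
t3 = t1 NOR t2 = False NOR True = False
t4 = t1 NOR s = False NOR True = False
t5 = t0 AND s AND t4 = False AND True AND False = False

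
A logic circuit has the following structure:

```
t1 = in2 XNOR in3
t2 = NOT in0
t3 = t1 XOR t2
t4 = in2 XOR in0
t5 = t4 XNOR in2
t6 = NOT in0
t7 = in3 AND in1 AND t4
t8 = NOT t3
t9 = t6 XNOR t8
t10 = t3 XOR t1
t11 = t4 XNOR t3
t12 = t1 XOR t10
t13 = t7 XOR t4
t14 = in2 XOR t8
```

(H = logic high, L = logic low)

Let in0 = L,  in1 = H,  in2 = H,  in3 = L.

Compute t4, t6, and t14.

t4 = H, t6 = H, t14 = H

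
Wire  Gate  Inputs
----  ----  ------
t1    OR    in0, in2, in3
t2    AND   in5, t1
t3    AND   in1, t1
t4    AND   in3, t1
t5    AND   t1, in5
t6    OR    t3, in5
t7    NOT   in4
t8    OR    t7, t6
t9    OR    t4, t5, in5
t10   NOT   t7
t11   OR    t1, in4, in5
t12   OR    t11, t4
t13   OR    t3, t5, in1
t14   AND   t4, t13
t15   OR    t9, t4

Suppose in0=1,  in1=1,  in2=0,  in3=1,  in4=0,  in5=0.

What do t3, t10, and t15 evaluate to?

t1 = in0 OR in2 OR in3 = 1 OR 0 OR 1 = 1
t3 = in1 AND t1 = 1 AND 1 = 1
t4 = in3 AND t1 = 1 AND 1 = 1
t5 = t1 AND in5 = 1 AND 0 = 0
t7 = NOT in4 = NOT 0 = 1
t9 = t4 OR t5 OR in5 = 1 OR 0 OR 0 = 1
t10 = NOT t7 = NOT 1 = 0
t15 = t9 OR t4 = 1 OR 1 = 1

t3 = 1; t10 = 0; t15 = 1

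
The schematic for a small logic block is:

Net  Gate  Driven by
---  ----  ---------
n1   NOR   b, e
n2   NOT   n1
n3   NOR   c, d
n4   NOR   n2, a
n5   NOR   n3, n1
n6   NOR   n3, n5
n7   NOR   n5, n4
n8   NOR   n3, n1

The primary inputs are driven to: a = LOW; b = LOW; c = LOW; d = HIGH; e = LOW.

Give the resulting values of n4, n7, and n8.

n4 = HIGH  n7 = LOW  n8 = LOW

n1 = b NOR e = LOW NOR LOW = HIGH
n2 = NOT n1 = NOT HIGH = LOW
n3 = c NOR d = LOW NOR HIGH = LOW
n4 = n2 NOR a = LOW NOR LOW = HIGH
n5 = n3 NOR n1 = LOW NOR HIGH = LOW
n7 = n5 NOR n4 = LOW NOR HIGH = LOW
n8 = n3 NOR n1 = LOW NOR HIGH = LOW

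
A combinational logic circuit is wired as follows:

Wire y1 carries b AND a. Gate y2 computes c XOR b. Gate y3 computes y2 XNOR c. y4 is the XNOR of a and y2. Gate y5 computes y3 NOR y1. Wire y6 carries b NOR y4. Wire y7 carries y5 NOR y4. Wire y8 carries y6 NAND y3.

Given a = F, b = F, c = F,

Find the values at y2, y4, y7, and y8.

y2 = F  y4 = T  y7 = F  y8 = T

y1 = b AND a = F AND F = F
y2 = c XOR b = F XOR F = F
y3 = y2 XNOR c = F XNOR F = T
y4 = a XNOR y2 = F XNOR F = T
y5 = y3 NOR y1 = T NOR F = F
y6 = b NOR y4 = F NOR T = F
y7 = y5 NOR y4 = F NOR T = F
y8 = y6 NAND y3 = F NAND T = T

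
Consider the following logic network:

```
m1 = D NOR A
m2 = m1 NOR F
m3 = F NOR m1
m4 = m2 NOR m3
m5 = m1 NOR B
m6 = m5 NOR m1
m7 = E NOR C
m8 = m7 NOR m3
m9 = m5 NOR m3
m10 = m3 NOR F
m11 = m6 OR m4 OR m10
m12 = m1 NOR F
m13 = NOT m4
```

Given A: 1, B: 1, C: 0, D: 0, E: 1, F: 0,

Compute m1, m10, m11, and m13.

m1 = 0; m10 = 0; m11 = 1; m13 = 1

m1 = D NOR A = 0 NOR 1 = 0
m2 = m1 NOR F = 0 NOR 0 = 1
m3 = F NOR m1 = 0 NOR 0 = 1
m4 = m2 NOR m3 = 1 NOR 1 = 0
m5 = m1 NOR B = 0 NOR 1 = 0
m6 = m5 NOR m1 = 0 NOR 0 = 1
m10 = m3 NOR F = 1 NOR 0 = 0
m11 = m6 OR m4 OR m10 = 1 OR 0 OR 0 = 1
m13 = NOT m4 = NOT 0 = 1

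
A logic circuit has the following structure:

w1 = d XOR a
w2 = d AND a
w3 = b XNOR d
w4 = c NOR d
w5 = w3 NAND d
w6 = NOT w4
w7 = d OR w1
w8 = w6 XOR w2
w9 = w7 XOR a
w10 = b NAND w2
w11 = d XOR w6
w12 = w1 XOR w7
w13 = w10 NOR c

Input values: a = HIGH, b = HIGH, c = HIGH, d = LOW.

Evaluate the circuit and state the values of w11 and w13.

w11 = HIGH  w13 = LOW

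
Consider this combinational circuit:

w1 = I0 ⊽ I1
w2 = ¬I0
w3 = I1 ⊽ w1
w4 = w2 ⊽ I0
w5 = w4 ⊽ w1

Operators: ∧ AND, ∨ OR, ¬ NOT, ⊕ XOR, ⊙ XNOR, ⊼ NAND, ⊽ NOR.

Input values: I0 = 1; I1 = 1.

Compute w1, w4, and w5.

w1 = I0 NOR I1 = 1 NOR 1 = 0
w2 = NOT I0 = NOT 1 = 0
w4 = w2 NOR I0 = 0 NOR 1 = 0
w5 = w4 NOR w1 = 0 NOR 0 = 1

w1 = 0; w4 = 0; w5 = 1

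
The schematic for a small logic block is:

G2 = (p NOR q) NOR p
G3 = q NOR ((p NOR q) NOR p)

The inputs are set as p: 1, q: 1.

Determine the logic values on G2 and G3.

G2 = 0  G3 = 0

G2 = (1 NOR 1) NOR 1 = 0
G3 = 1 NOR ((1 NOR 1) NOR 1) = 0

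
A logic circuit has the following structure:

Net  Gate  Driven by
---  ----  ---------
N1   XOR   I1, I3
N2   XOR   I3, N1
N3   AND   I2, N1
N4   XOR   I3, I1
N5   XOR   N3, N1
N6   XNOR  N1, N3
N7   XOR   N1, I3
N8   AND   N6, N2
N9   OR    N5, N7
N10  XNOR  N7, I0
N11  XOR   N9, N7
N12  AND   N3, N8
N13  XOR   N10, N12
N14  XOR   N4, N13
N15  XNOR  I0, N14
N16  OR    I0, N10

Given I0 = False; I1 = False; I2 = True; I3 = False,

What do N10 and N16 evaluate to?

N1 = I1 XOR I3 = False XOR False = False
N7 = N1 XOR I3 = False XOR False = False
N10 = N7 XNOR I0 = False XNOR False = True
N16 = I0 OR N10 = False OR True = True

N10 = True  N16 = True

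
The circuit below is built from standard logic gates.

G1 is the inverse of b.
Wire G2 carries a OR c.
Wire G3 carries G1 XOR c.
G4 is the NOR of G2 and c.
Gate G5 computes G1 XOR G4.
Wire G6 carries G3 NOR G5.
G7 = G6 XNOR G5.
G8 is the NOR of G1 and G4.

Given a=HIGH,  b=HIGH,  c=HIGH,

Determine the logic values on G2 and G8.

G2 = HIGH, G8 = HIGH

G1 = NOT b = NOT HIGH = LOW
G2 = a OR c = HIGH OR HIGH = HIGH
G4 = G2 NOR c = HIGH NOR HIGH = LOW
G8 = G1 NOR G4 = LOW NOR LOW = HIGH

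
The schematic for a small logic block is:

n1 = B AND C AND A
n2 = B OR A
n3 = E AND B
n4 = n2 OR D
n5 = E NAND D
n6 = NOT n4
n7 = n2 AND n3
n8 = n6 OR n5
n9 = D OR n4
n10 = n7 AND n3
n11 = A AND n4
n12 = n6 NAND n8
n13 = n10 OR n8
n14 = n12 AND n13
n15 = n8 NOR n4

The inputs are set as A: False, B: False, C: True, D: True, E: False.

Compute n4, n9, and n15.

n2 = B OR A = False OR False = False
n4 = n2 OR D = False OR True = True
n5 = E NAND D = False NAND True = True
n6 = NOT n4 = NOT True = False
n8 = n6 OR n5 = False OR True = True
n9 = D OR n4 = True OR True = True
n15 = n8 NOR n4 = True NOR True = False

n4 = True  n9 = True  n15 = False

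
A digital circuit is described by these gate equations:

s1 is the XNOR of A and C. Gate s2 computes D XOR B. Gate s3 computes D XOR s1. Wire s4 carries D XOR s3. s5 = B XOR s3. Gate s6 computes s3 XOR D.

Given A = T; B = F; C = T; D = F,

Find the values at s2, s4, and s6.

s2 = F  s4 = T  s6 = T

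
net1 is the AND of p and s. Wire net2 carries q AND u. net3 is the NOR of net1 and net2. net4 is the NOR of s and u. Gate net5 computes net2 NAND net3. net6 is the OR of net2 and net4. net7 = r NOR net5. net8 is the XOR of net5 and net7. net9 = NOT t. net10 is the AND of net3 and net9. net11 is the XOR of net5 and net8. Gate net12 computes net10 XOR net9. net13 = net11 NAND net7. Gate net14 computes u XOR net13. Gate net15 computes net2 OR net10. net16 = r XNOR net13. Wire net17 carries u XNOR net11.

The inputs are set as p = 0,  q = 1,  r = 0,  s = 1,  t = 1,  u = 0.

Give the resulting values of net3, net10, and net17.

net3 = 1; net10 = 0; net17 = 1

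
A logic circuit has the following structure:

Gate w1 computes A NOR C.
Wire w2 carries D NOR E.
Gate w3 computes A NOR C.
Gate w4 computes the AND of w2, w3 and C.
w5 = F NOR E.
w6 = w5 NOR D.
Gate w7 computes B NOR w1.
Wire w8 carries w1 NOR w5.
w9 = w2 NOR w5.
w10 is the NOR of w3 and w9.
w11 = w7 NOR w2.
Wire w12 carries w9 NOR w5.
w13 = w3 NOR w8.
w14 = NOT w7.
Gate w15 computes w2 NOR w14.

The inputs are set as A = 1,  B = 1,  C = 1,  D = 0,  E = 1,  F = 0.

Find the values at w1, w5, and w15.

w1 = 0, w5 = 0, w15 = 0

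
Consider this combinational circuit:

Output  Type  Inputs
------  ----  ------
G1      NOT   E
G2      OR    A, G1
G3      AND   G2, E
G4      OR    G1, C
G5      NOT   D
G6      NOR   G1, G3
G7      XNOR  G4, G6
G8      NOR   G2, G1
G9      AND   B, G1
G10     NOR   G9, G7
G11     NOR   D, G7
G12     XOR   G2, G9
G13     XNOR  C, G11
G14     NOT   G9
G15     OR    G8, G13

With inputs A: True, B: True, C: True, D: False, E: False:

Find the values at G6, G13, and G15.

G6 = False; G13 = True; G15 = True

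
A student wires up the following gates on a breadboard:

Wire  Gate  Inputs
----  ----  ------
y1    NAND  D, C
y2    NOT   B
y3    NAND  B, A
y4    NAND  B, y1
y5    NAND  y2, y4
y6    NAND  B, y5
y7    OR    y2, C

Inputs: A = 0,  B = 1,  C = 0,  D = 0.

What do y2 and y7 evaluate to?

y2 = NOT B = NOT 1 = 0
y7 = y2 OR C = 0 OR 0 = 0

y2 = 0, y7 = 0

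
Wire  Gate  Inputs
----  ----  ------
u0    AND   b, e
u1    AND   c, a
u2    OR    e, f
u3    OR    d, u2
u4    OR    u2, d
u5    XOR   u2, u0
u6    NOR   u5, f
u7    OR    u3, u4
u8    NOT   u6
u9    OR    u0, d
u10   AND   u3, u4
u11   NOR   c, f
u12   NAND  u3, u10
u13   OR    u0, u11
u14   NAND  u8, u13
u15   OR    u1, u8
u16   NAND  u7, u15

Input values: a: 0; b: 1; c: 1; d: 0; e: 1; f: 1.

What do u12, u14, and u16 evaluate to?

u12 = 0; u14 = 0; u16 = 0

u0 = b AND e = 1 AND 1 = 1
u1 = c AND a = 1 AND 0 = 0
u2 = e OR f = 1 OR 1 = 1
u3 = d OR u2 = 0 OR 1 = 1
u4 = u2 OR d = 1 OR 0 = 1
u5 = u2 XOR u0 = 1 XOR 1 = 0
u6 = u5 NOR f = 0 NOR 1 = 0
u7 = u3 OR u4 = 1 OR 1 = 1
u8 = NOT u6 = NOT 0 = 1
u10 = u3 AND u4 = 1 AND 1 = 1
u11 = c NOR f = 1 NOR 1 = 0
u12 = u3 NAND u10 = 1 NAND 1 = 0
u13 = u0 OR u11 = 1 OR 0 = 1
u14 = u8 NAND u13 = 1 NAND 1 = 0
u15 = u1 OR u8 = 0 OR 1 = 1
u16 = u7 NAND u15 = 1 NAND 1 = 0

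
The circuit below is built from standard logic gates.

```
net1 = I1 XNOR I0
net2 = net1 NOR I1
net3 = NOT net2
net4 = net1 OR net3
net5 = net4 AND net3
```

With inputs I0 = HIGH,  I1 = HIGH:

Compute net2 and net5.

net1 = I1 XNOR I0 = HIGH XNOR HIGH = HIGH
net2 = net1 NOR I1 = HIGH NOR HIGH = LOW
net3 = NOT net2 = NOT LOW = HIGH
net4 = net1 OR net3 = HIGH OR HIGH = HIGH
net5 = net4 AND net3 = HIGH AND HIGH = HIGH

net2 = LOW  net5 = HIGH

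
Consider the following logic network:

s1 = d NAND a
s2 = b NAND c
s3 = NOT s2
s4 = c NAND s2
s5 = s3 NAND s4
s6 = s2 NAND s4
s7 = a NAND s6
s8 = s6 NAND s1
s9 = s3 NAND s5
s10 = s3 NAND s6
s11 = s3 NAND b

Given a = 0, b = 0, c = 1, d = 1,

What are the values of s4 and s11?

s2 = b NAND c = 0 NAND 1 = 1
s3 = NOT s2 = NOT 1 = 0
s4 = c NAND s2 = 1 NAND 1 = 0
s11 = s3 NAND b = 0 NAND 0 = 1

s4 = 0; s11 = 1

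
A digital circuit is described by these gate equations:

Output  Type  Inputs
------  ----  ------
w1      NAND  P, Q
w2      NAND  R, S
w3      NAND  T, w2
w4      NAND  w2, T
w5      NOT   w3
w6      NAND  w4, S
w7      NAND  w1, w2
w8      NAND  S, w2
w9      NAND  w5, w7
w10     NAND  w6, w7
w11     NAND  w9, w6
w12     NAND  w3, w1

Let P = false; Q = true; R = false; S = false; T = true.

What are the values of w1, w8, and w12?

w1 = P NAND Q = false NAND true = true
w2 = R NAND S = false NAND false = true
w3 = T NAND w2 = true NAND true = false
w8 = S NAND w2 = false NAND true = true
w12 = w3 NAND w1 = false NAND true = true

w1 = true  w8 = true  w12 = true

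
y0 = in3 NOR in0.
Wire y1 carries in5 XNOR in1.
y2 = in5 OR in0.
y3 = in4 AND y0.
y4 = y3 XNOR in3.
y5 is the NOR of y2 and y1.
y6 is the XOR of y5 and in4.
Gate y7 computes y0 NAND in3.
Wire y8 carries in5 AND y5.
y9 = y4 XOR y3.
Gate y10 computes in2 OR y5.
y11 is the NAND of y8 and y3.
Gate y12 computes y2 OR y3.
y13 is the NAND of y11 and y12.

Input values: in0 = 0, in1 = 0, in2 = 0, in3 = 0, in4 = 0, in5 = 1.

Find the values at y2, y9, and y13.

y2 = 1  y9 = 1  y13 = 0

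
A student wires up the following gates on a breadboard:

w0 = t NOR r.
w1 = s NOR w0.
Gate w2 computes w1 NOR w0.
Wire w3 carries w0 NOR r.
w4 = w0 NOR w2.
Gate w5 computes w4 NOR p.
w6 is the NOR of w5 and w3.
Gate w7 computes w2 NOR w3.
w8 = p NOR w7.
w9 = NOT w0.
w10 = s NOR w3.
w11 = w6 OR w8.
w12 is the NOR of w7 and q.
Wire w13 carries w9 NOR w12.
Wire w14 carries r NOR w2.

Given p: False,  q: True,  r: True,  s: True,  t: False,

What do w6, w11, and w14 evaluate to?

w0 = t NOR r = False NOR True = False
w1 = s NOR w0 = True NOR False = False
w2 = w1 NOR w0 = False NOR False = True
w3 = w0 NOR r = False NOR True = False
w4 = w0 NOR w2 = False NOR True = False
w5 = w4 NOR p = False NOR False = True
w6 = w5 NOR w3 = True NOR False = False
w7 = w2 NOR w3 = True NOR False = False
w8 = p NOR w7 = False NOR False = True
w11 = w6 OR w8 = False OR True = True
w14 = r NOR w2 = True NOR True = False

w6 = False, w11 = True, w14 = False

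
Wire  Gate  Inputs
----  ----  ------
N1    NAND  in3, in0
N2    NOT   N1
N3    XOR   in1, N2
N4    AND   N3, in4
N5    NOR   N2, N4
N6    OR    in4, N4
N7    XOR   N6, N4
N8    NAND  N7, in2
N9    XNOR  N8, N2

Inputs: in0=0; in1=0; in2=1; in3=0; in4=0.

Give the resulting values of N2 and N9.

N2 = 0  N9 = 0

N1 = in3 NAND in0 = 0 NAND 0 = 1
N2 = NOT N1 = NOT 1 = 0
N3 = in1 XOR N2 = 0 XOR 0 = 0
N4 = N3 AND in4 = 0 AND 0 = 0
N6 = in4 OR N4 = 0 OR 0 = 0
N7 = N6 XOR N4 = 0 XOR 0 = 0
N8 = N7 NAND in2 = 0 NAND 1 = 1
N9 = N8 XNOR N2 = 1 XNOR 0 = 0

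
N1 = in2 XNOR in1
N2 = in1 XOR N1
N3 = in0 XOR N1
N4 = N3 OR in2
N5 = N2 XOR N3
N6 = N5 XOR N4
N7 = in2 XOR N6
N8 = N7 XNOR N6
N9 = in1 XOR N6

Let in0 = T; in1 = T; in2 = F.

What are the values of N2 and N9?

N1 = in2 XNOR in1 = F XNOR T = F
N2 = in1 XOR N1 = T XOR F = T
N3 = in0 XOR N1 = T XOR F = T
N4 = N3 OR in2 = T OR F = T
N5 = N2 XOR N3 = T XOR T = F
N6 = N5 XOR N4 = F XOR T = T
N9 = in1 XOR N6 = T XOR T = F

N2 = T  N9 = F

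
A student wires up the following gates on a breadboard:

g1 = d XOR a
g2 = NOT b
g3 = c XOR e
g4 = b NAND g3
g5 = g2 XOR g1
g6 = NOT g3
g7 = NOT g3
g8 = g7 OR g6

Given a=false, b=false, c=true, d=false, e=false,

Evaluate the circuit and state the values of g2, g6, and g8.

g2 = true  g6 = false  g8 = false

g2 = NOT b = NOT false = true
g3 = c XOR e = true XOR false = true
g6 = NOT g3 = NOT true = false
g7 = NOT g3 = NOT true = false
g8 = g7 OR g6 = false OR false = false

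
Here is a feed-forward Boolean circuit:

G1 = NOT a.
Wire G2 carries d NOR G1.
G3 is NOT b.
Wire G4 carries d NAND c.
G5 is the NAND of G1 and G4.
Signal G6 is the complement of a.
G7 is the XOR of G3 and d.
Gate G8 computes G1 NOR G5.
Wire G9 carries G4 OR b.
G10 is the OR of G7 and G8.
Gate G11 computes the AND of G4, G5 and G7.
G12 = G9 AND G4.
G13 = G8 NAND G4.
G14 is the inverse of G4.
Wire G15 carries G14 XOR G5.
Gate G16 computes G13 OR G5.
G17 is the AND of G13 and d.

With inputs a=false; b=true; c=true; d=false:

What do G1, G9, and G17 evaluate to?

G1 = NOT a = NOT false = true
G4 = d NAND c = false NAND true = true
G5 = G1 NAND G4 = true NAND true = false
G8 = G1 NOR G5 = true NOR false = false
G9 = G4 OR b = true OR true = true
G13 = G8 NAND G4 = false NAND true = true
G17 = G13 AND d = true AND false = false

G1 = true, G9 = true, G17 = false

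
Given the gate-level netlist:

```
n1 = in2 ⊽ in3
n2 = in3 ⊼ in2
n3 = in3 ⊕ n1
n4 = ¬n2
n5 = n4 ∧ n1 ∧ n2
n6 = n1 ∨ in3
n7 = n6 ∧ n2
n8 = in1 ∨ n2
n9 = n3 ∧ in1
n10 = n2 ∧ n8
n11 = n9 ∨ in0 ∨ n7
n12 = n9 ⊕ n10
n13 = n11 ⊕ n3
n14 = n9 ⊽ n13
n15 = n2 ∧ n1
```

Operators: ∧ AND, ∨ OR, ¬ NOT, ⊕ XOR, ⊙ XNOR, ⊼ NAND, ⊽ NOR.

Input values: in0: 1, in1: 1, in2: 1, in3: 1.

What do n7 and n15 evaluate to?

n1 = in2 NOR in3 = 1 NOR 1 = 0
n2 = in3 NAND in2 = 1 NAND 1 = 0
n6 = n1 OR in3 = 0 OR 1 = 1
n7 = n6 AND n2 = 1 AND 0 = 0
n15 = n2 AND n1 = 0 AND 0 = 0

n7 = 0  n15 = 0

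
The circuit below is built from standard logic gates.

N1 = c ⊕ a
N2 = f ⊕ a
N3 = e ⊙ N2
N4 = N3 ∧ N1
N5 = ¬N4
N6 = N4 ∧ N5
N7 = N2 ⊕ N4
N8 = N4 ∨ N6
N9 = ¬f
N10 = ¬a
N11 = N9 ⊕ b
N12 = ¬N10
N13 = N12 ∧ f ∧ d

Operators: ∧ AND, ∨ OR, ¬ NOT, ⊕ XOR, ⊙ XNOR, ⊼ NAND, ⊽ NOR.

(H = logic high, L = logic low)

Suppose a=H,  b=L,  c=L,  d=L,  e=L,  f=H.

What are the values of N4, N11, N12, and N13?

N1 = c XOR a = L XOR H = H
N2 = f XOR a = H XOR H = L
N3 = e XNOR N2 = L XNOR L = H
N4 = N3 AND N1 = H AND H = H
N9 = NOT f = NOT H = L
N10 = NOT a = NOT H = L
N11 = N9 XOR b = L XOR L = L
N12 = NOT N10 = NOT L = H
N13 = N12 AND f AND d = H AND H AND L = L

N4 = H  N11 = L  N12 = H  N13 = L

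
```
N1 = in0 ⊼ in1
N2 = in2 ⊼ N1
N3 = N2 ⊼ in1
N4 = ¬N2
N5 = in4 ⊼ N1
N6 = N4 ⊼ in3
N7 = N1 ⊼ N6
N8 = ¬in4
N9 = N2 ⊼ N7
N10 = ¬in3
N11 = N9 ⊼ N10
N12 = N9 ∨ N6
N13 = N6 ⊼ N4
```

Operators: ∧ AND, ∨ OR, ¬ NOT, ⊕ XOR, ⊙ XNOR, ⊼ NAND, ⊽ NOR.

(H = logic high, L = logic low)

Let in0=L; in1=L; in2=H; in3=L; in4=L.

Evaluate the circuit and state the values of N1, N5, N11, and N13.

N1 = H  N5 = H  N11 = L  N13 = L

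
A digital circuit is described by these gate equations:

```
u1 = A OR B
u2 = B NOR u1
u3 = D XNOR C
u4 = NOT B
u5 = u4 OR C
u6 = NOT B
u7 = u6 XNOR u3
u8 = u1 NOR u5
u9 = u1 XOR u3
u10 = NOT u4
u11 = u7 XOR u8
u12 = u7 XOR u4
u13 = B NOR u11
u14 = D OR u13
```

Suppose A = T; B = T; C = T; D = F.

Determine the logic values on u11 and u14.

u1 = A OR B = T OR T = T
u3 = D XNOR C = F XNOR T = F
u4 = NOT B = NOT T = F
u5 = u4 OR C = F OR T = T
u6 = NOT B = NOT T = F
u7 = u6 XNOR u3 = F XNOR F = T
u8 = u1 NOR u5 = T NOR T = F
u11 = u7 XOR u8 = T XOR F = T
u13 = B NOR u11 = T NOR T = F
u14 = D OR u13 = F OR F = F

u11 = T  u14 = F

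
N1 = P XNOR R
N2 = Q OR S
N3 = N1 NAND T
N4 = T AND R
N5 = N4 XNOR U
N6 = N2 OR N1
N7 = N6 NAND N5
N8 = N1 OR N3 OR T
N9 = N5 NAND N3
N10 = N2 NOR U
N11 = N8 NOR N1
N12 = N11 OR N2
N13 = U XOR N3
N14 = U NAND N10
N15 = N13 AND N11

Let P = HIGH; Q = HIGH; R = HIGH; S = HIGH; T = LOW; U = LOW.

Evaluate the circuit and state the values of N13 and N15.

N13 = HIGH; N15 = LOW

N1 = P XNOR R = HIGH XNOR HIGH = HIGH
N3 = N1 NAND T = HIGH NAND LOW = HIGH
N8 = N1 OR N3 OR T = HIGH OR HIGH OR LOW = HIGH
N11 = N8 NOR N1 = HIGH NOR HIGH = LOW
N13 = U XOR N3 = LOW XOR HIGH = HIGH
N15 = N13 AND N11 = HIGH AND LOW = LOW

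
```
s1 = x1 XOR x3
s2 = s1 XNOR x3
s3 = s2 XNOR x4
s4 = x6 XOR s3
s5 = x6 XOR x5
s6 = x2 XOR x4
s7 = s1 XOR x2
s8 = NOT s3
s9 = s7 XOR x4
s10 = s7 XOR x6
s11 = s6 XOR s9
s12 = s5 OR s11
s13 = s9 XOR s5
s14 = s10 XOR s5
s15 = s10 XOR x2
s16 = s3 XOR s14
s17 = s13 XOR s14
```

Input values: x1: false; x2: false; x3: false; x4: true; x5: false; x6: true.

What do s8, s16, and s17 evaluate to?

s8 = false, s16 = true, s17 = false

s1 = x1 XOR x3 = false XOR false = false
s2 = s1 XNOR x3 = false XNOR false = true
s3 = s2 XNOR x4 = true XNOR true = true
s5 = x6 XOR x5 = true XOR false = true
s7 = s1 XOR x2 = false XOR false = false
s8 = NOT s3 = NOT true = false
s9 = s7 XOR x4 = false XOR true = true
s10 = s7 XOR x6 = false XOR true = true
s13 = s9 XOR s5 = true XOR true = false
s14 = s10 XOR s5 = true XOR true = false
s16 = s3 XOR s14 = true XOR false = true
s17 = s13 XOR s14 = false XOR false = false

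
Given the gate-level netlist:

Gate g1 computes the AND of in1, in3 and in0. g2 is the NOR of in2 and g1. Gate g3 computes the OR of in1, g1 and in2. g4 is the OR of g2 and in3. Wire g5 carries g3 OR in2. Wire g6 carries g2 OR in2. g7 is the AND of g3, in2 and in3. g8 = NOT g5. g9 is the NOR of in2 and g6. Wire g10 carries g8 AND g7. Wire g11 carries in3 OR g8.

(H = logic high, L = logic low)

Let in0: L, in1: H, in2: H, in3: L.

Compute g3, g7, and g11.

g3 = H  g7 = L  g11 = L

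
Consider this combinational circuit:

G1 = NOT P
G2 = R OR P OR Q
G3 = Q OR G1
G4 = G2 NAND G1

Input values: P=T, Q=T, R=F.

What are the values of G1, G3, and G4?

G1 = F; G3 = T; G4 = T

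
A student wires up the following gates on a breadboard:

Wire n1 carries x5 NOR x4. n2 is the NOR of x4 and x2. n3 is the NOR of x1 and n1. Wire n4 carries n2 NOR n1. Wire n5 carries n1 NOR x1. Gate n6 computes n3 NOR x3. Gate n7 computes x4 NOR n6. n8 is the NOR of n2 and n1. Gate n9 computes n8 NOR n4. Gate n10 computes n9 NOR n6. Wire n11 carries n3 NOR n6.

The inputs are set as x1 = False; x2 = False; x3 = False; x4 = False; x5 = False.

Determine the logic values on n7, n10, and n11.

n7 = False, n10 = False, n11 = False

n1 = x5 NOR x4 = False NOR False = True
n2 = x4 NOR x2 = False NOR False = True
n3 = x1 NOR n1 = False NOR True = False
n4 = n2 NOR n1 = True NOR True = False
n6 = n3 NOR x3 = False NOR False = True
n7 = x4 NOR n6 = False NOR True = False
n8 = n2 NOR n1 = True NOR True = False
n9 = n8 NOR n4 = False NOR False = True
n10 = n9 NOR n6 = True NOR True = False
n11 = n3 NOR n6 = False NOR True = False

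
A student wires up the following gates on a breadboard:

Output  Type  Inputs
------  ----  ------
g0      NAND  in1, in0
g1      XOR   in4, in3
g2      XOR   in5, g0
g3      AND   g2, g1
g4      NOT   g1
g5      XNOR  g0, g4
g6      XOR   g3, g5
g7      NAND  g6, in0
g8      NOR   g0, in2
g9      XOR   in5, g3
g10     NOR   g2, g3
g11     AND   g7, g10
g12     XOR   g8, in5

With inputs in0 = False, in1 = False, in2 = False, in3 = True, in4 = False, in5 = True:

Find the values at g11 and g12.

g0 = in1 NAND in0 = False NAND False = True
g1 = in4 XOR in3 = False XOR True = True
g2 = in5 XOR g0 = True XOR True = False
g3 = g2 AND g1 = False AND True = False
g4 = NOT g1 = NOT True = False
g5 = g0 XNOR g4 = True XNOR False = False
g6 = g3 XOR g5 = False XOR False = False
g7 = g6 NAND in0 = False NAND False = True
g8 = g0 NOR in2 = True NOR False = False
g10 = g2 NOR g3 = False NOR False = True
g11 = g7 AND g10 = True AND True = True
g12 = g8 XOR in5 = False XOR True = True

g11 = True  g12 = True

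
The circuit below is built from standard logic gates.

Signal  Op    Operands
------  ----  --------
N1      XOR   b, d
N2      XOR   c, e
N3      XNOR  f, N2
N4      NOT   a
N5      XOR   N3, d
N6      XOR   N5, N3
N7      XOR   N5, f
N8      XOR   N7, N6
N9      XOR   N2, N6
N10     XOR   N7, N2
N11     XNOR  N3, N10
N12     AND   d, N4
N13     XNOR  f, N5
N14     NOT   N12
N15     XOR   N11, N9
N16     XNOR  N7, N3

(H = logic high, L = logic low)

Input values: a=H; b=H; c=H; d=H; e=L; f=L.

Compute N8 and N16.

N8 = L, N16 = L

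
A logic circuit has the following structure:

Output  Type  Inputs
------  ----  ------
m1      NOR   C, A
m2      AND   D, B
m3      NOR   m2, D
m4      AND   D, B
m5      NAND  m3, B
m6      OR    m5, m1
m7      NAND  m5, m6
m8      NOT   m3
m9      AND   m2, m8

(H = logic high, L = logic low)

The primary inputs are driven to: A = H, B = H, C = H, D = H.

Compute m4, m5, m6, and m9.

m4 = H, m5 = H, m6 = H, m9 = H

m1 = C NOR A = H NOR H = L
m2 = D AND B = H AND H = H
m3 = m2 NOR D = H NOR H = L
m4 = D AND B = H AND H = H
m5 = m3 NAND B = L NAND H = H
m6 = m5 OR m1 = H OR L = H
m8 = NOT m3 = NOT L = H
m9 = m2 AND m8 = H AND H = H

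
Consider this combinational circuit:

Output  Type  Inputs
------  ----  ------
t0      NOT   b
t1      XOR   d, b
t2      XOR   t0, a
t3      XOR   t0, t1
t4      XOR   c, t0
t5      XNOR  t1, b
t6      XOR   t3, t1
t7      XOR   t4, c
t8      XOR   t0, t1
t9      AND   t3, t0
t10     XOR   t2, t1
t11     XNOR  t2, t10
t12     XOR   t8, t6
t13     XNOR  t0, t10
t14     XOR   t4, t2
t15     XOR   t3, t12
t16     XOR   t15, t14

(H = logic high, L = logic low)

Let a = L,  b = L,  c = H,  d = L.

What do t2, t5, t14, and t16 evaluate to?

t0 = NOT b = NOT L = H
t1 = d XOR b = L XOR L = L
t2 = t0 XOR a = H XOR L = H
t3 = t0 XOR t1 = H XOR L = H
t4 = c XOR t0 = H XOR H = L
t5 = t1 XNOR b = L XNOR L = H
t6 = t3 XOR t1 = H XOR L = H
t8 = t0 XOR t1 = H XOR L = H
t12 = t8 XOR t6 = H XOR H = L
t14 = t4 XOR t2 = L XOR H = H
t15 = t3 XOR t12 = H XOR L = H
t16 = t15 XOR t14 = H XOR H = L

t2 = H; t5 = H; t14 = H; t16 = L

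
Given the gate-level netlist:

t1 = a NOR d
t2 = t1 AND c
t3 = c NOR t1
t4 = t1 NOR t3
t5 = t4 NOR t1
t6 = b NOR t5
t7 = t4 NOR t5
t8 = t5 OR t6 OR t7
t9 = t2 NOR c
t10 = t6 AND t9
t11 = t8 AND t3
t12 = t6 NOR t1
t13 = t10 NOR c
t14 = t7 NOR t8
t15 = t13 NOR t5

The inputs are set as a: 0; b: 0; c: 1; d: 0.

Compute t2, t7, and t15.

t2 = 1, t7 = 1, t15 = 1

t1 = a NOR d = 0 NOR 0 = 1
t2 = t1 AND c = 1 AND 1 = 1
t3 = c NOR t1 = 1 NOR 1 = 0
t4 = t1 NOR t3 = 1 NOR 0 = 0
t5 = t4 NOR t1 = 0 NOR 1 = 0
t6 = b NOR t5 = 0 NOR 0 = 1
t7 = t4 NOR t5 = 0 NOR 0 = 1
t9 = t2 NOR c = 1 NOR 1 = 0
t10 = t6 AND t9 = 1 AND 0 = 0
t13 = t10 NOR c = 0 NOR 1 = 0
t15 = t13 NOR t5 = 0 NOR 0 = 1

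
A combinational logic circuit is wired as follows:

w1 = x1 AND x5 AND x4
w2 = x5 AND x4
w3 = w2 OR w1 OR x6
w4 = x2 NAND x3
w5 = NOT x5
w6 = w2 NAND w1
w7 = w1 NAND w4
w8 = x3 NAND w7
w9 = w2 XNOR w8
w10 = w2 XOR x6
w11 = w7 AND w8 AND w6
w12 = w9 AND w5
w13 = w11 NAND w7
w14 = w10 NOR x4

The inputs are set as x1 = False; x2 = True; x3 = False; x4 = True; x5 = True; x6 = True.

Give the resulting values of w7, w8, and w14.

w7 = True, w8 = True, w14 = False

w1 = x1 AND x5 AND x4 = False AND True AND True = False
w2 = x5 AND x4 = True AND True = True
w4 = x2 NAND x3 = True NAND False = True
w7 = w1 NAND w4 = False NAND True = True
w8 = x3 NAND w7 = False NAND True = True
w10 = w2 XOR x6 = True XOR True = False
w14 = w10 NOR x4 = False NOR True = False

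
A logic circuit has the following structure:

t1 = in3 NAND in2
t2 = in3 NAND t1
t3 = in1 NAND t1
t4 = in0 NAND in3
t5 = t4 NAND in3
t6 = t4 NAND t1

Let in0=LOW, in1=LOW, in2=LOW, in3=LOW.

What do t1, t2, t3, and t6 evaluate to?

t1 = HIGH  t2 = HIGH  t3 = HIGH  t6 = LOW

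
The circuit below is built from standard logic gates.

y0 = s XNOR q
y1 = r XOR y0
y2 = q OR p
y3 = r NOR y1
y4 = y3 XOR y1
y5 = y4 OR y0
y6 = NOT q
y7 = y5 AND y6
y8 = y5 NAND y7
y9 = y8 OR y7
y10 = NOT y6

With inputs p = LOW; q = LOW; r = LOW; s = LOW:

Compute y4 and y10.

y0 = s XNOR q = LOW XNOR LOW = HIGH
y1 = r XOR y0 = LOW XOR HIGH = HIGH
y3 = r NOR y1 = LOW NOR HIGH = LOW
y4 = y3 XOR y1 = LOW XOR HIGH = HIGH
y6 = NOT q = NOT LOW = HIGH
y10 = NOT y6 = NOT HIGH = LOW

y4 = HIGH, y10 = LOW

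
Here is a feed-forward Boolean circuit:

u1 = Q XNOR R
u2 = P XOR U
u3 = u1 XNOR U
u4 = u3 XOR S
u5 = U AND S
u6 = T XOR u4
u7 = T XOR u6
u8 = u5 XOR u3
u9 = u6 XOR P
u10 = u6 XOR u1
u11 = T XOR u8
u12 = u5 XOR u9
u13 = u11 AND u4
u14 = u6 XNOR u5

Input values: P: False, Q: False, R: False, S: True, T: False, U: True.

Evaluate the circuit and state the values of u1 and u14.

u1 = Q XNOR R = False XNOR False = True
u3 = u1 XNOR U = True XNOR True = True
u4 = u3 XOR S = True XOR True = False
u5 = U AND S = True AND True = True
u6 = T XOR u4 = False XOR False = False
u14 = u6 XNOR u5 = False XNOR True = False

u1 = True, u14 = False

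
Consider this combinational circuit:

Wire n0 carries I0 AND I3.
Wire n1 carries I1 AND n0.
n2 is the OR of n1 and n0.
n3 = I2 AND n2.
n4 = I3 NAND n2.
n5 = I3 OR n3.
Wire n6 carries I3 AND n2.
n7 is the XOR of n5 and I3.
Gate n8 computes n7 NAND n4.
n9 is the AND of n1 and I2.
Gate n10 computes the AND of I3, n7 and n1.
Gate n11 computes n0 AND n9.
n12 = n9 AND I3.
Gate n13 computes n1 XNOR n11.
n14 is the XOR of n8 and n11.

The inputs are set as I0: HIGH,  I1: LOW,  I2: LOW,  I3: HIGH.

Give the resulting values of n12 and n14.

n12 = LOW, n14 = HIGH

n0 = I0 AND I3 = HIGH AND HIGH = HIGH
n1 = I1 AND n0 = LOW AND HIGH = LOW
n2 = n1 OR n0 = LOW OR HIGH = HIGH
n3 = I2 AND n2 = LOW AND HIGH = LOW
n4 = I3 NAND n2 = HIGH NAND HIGH = LOW
n5 = I3 OR n3 = HIGH OR LOW = HIGH
n7 = n5 XOR I3 = HIGH XOR HIGH = LOW
n8 = n7 NAND n4 = LOW NAND LOW = HIGH
n9 = n1 AND I2 = LOW AND LOW = LOW
n11 = n0 AND n9 = HIGH AND LOW = LOW
n12 = n9 AND I3 = LOW AND HIGH = LOW
n14 = n8 XOR n11 = HIGH XOR LOW = HIGH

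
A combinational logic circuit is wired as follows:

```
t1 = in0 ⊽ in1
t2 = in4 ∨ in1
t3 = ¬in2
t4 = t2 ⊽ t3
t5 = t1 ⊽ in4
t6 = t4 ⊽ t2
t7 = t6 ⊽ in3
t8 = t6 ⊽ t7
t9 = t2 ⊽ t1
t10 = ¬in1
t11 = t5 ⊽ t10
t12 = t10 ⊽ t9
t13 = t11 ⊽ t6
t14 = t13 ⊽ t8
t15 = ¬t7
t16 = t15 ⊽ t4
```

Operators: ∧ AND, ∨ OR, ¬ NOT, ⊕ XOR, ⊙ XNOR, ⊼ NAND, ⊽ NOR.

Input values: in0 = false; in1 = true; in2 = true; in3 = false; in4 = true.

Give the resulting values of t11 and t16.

t1 = in0 NOR in1 = false NOR true = false
t2 = in4 OR in1 = true OR true = true
t3 = NOT in2 = NOT true = false
t4 = t2 NOR t3 = true NOR false = false
t5 = t1 NOR in4 = false NOR true = false
t6 = t4 NOR t2 = false NOR true = false
t7 = t6 NOR in3 = false NOR false = true
t10 = NOT in1 = NOT true = false
t11 = t5 NOR t10 = false NOR false = true
t15 = NOT t7 = NOT true = false
t16 = t15 NOR t4 = false NOR false = true

t11 = true, t16 = true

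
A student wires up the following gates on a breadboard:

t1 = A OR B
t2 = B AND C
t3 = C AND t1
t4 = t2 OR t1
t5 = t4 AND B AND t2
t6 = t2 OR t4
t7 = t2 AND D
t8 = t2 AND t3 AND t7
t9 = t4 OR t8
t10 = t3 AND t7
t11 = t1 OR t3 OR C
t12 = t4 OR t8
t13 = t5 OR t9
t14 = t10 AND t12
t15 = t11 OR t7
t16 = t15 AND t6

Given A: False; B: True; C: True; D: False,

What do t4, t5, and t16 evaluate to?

t4 = True, t5 = True, t16 = True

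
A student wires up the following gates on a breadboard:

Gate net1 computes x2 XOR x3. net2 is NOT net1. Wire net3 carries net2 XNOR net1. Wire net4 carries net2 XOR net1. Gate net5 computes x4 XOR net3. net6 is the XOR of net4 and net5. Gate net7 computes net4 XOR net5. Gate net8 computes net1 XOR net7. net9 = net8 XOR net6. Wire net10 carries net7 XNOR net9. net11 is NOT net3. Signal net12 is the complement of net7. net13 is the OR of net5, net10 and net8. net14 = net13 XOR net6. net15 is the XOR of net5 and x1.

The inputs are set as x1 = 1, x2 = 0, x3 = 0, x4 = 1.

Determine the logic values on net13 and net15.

net13 = 1, net15 = 0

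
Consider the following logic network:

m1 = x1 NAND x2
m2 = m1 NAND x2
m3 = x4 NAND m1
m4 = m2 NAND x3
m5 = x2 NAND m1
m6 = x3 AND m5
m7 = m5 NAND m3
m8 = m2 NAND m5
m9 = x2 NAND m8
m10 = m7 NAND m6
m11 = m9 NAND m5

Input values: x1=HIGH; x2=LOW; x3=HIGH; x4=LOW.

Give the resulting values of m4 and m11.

m1 = x1 NAND x2 = HIGH NAND LOW = HIGH
m2 = m1 NAND x2 = HIGH NAND LOW = HIGH
m4 = m2 NAND x3 = HIGH NAND HIGH = LOW
m5 = x2 NAND m1 = LOW NAND HIGH = HIGH
m8 = m2 NAND m5 = HIGH NAND HIGH = LOW
m9 = x2 NAND m8 = LOW NAND LOW = HIGH
m11 = m9 NAND m5 = HIGH NAND HIGH = LOW

m4 = LOW; m11 = LOW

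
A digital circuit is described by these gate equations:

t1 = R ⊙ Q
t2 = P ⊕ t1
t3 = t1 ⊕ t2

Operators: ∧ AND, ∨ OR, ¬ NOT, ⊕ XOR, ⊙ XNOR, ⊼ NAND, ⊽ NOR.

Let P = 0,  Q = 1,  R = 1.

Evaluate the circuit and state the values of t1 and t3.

t1 = 1, t3 = 0

t1 = R XNOR Q = 1 XNOR 1 = 1
t2 = P XOR t1 = 0 XOR 1 = 1
t3 = t1 XOR t2 = 1 XOR 1 = 0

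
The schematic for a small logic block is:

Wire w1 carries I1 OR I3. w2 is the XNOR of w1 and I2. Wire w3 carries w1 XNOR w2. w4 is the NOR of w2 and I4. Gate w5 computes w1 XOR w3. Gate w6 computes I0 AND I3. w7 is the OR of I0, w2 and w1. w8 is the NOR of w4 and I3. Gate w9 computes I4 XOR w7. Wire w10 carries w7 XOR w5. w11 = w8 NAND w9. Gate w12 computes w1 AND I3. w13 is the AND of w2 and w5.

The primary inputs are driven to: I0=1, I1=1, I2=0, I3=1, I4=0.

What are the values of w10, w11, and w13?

w10 = 0; w11 = 1; w13 = 0

w1 = I1 OR I3 = 1 OR 1 = 1
w2 = w1 XNOR I2 = 1 XNOR 0 = 0
w3 = w1 XNOR w2 = 1 XNOR 0 = 0
w4 = w2 NOR I4 = 0 NOR 0 = 1
w5 = w1 XOR w3 = 1 XOR 0 = 1
w7 = I0 OR w2 OR w1 = 1 OR 0 OR 1 = 1
w8 = w4 NOR I3 = 1 NOR 1 = 0
w9 = I4 XOR w7 = 0 XOR 1 = 1
w10 = w7 XOR w5 = 1 XOR 1 = 0
w11 = w8 NAND w9 = 0 NAND 1 = 1
w13 = w2 AND w5 = 0 AND 1 = 0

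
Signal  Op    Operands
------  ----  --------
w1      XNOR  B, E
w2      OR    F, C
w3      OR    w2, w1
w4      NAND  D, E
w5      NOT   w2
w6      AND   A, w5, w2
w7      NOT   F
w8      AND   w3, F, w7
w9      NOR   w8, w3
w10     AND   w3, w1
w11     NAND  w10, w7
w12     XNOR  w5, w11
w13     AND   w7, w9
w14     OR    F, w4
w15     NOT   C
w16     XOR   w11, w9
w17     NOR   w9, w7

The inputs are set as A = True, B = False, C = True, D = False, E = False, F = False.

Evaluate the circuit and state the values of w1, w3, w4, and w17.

w1 = True, w3 = True, w4 = True, w17 = False

w1 = B XNOR E = False XNOR False = True
w2 = F OR C = False OR True = True
w3 = w2 OR w1 = True OR True = True
w4 = D NAND E = False NAND False = True
w7 = NOT F = NOT False = True
w8 = w3 AND F AND w7 = True AND False AND True = False
w9 = w8 NOR w3 = False NOR True = False
w17 = w9 NOR w7 = False NOR True = False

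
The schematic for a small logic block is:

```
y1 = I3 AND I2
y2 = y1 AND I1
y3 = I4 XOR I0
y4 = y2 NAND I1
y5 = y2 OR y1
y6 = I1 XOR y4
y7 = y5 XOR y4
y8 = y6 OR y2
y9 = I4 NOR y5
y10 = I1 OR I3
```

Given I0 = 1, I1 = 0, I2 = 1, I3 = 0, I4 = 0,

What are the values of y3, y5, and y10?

y1 = I3 AND I2 = 0 AND 1 = 0
y2 = y1 AND I1 = 0 AND 0 = 0
y3 = I4 XOR I0 = 0 XOR 1 = 1
y5 = y2 OR y1 = 0 OR 0 = 0
y10 = I1 OR I3 = 0 OR 0 = 0

y3 = 1; y5 = 0; y10 = 0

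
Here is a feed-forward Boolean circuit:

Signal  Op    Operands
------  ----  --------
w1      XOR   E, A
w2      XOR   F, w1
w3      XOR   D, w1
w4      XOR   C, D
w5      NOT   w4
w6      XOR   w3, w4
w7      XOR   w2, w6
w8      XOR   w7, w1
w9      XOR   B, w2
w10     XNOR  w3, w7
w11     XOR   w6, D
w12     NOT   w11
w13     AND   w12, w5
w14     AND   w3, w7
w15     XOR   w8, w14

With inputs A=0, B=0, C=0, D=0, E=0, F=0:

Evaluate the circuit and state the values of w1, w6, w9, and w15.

w1 = E XOR A = 0 XOR 0 = 0
w2 = F XOR w1 = 0 XOR 0 = 0
w3 = D XOR w1 = 0 XOR 0 = 0
w4 = C XOR D = 0 XOR 0 = 0
w6 = w3 XOR w4 = 0 XOR 0 = 0
w7 = w2 XOR w6 = 0 XOR 0 = 0
w8 = w7 XOR w1 = 0 XOR 0 = 0
w9 = B XOR w2 = 0 XOR 0 = 0
w14 = w3 AND w7 = 0 AND 0 = 0
w15 = w8 XOR w14 = 0 XOR 0 = 0

w1 = 0, w6 = 0, w9 = 0, w15 = 0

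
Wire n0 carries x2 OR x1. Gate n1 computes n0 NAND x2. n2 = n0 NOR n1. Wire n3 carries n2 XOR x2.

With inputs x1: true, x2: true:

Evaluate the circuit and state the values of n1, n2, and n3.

n0 = x2 OR x1 = true OR true = true
n1 = n0 NAND x2 = true NAND true = false
n2 = n0 NOR n1 = true NOR false = false
n3 = n2 XOR x2 = false XOR true = true

n1 = false  n2 = false  n3 = true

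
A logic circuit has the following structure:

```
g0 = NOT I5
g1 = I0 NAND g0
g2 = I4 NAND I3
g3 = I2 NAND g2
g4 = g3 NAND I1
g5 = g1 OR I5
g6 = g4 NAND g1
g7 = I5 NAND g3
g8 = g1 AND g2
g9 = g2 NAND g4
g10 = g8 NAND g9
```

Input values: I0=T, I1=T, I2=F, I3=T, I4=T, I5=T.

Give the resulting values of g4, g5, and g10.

g4 = F; g5 = T; g10 = T

g0 = NOT I5 = NOT T = F
g1 = I0 NAND g0 = T NAND F = T
g2 = I4 NAND I3 = T NAND T = F
g3 = I2 NAND g2 = F NAND F = T
g4 = g3 NAND I1 = T NAND T = F
g5 = g1 OR I5 = T OR T = T
g8 = g1 AND g2 = T AND F = F
g9 = g2 NAND g4 = F NAND F = T
g10 = g8 NAND g9 = F NAND T = T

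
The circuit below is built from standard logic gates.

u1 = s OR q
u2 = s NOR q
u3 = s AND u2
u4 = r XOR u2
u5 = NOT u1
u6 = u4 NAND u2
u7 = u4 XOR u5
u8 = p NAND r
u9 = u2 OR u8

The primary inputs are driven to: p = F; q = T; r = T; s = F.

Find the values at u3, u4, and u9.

u3 = F  u4 = T  u9 = T

u2 = s NOR q = F NOR T = F
u3 = s AND u2 = F AND F = F
u4 = r XOR u2 = T XOR F = T
u8 = p NAND r = F NAND T = T
u9 = u2 OR u8 = F OR T = T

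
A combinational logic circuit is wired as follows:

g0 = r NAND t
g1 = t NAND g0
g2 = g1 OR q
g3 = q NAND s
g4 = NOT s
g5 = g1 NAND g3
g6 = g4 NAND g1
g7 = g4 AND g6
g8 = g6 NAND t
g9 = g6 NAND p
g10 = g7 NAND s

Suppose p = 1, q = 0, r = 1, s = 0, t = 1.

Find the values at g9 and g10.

g0 = r NAND t = 1 NAND 1 = 0
g1 = t NAND g0 = 1 NAND 0 = 1
g4 = NOT s = NOT 0 = 1
g6 = g4 NAND g1 = 1 NAND 1 = 0
g7 = g4 AND g6 = 1 AND 0 = 0
g9 = g6 NAND p = 0 NAND 1 = 1
g10 = g7 NAND s = 0 NAND 0 = 1

g9 = 1  g10 = 1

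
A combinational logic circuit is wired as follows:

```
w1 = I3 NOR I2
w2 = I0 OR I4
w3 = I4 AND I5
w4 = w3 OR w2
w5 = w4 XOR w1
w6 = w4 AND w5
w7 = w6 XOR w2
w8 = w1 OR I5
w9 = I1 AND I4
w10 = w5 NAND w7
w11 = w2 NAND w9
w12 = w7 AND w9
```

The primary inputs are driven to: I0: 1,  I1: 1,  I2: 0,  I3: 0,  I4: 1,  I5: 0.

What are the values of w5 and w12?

w5 = 0, w12 = 1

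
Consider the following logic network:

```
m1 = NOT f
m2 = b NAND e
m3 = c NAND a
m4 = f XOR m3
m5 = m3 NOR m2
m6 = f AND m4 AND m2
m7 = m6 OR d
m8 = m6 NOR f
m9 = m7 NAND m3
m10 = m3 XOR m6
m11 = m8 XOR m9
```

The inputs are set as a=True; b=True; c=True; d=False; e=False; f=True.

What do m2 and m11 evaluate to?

m2 = b NAND e = True NAND False = True
m3 = c NAND a = True NAND True = False
m4 = f XOR m3 = True XOR False = True
m6 = f AND m4 AND m2 = True AND True AND True = True
m7 = m6 OR d = True OR False = True
m8 = m6 NOR f = True NOR True = False
m9 = m7 NAND m3 = True NAND False = True
m11 = m8 XOR m9 = False XOR True = True

m2 = True, m11 = True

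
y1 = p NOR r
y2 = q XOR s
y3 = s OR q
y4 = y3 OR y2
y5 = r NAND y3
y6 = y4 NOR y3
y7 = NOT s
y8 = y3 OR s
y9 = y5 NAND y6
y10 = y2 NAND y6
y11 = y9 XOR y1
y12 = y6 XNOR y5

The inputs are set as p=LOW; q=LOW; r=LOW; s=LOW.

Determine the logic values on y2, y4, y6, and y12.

y2 = q XOR s = LOW XOR LOW = LOW
y3 = s OR q = LOW OR LOW = LOW
y4 = y3 OR y2 = LOW OR LOW = LOW
y5 = r NAND y3 = LOW NAND LOW = HIGH
y6 = y4 NOR y3 = LOW NOR LOW = HIGH
y12 = y6 XNOR y5 = HIGH XNOR HIGH = HIGH

y2 = LOW, y4 = LOW, y6 = HIGH, y12 = HIGH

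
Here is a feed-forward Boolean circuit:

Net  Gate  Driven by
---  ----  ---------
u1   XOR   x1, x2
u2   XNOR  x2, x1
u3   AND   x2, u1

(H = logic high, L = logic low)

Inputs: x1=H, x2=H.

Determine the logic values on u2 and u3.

u2 = H  u3 = L

u1 = x1 XOR x2 = H XOR H = L
u2 = x2 XNOR x1 = H XNOR H = H
u3 = x2 AND u1 = H AND L = L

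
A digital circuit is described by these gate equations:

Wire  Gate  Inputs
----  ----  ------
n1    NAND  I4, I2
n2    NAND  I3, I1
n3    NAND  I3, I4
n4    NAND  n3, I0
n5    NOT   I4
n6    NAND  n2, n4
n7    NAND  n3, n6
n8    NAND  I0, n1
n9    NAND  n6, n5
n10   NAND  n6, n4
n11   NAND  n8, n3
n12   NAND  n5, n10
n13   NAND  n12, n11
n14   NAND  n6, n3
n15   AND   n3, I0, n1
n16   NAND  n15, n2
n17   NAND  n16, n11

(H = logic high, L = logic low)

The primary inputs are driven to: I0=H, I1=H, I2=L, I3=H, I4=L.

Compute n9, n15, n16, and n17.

n9 = L  n15 = H  n16 = H  n17 = L

n1 = I4 NAND I2 = L NAND L = H
n2 = I3 NAND I1 = H NAND H = L
n3 = I3 NAND I4 = H NAND L = H
n4 = n3 NAND I0 = H NAND H = L
n5 = NOT I4 = NOT L = H
n6 = n2 NAND n4 = L NAND L = H
n8 = I0 NAND n1 = H NAND H = L
n9 = n6 NAND n5 = H NAND H = L
n11 = n8 NAND n3 = L NAND H = H
n15 = n3 AND I0 AND n1 = H AND H AND H = H
n16 = n15 NAND n2 = H NAND L = H
n17 = n16 NAND n11 = H NAND H = L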